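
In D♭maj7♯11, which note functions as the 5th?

Root of D♭maj7♯11 = Db. The 5th is a perfect 5th: Db up a perfect 5th → Ab.

Ab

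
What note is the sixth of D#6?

B#

Root of D#6 = D#. The 6th is a major 6th: D# up a major 6th → B#.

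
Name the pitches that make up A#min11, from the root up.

A# – C# – E# – G# – B# – D#

A#min11 is a minor eleventh built on A#.
- root: A#
- minor 3rd: C#
- perfect 5th: E#
- minor 7th: G#
- major 9th: B#
- perfect 11th: D#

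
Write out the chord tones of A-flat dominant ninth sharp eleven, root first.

A♭ C E♭ G♭ B♭ D

Root A♭, quality dominant ninth sharp eleven:
- root: A♭
- major 3rd: C
- perfect 5th: E♭
- minor 7th: G♭
- major 9th: B♭
- augmented 11th: D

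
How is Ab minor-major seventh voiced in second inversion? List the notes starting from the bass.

Eb G Ab Cb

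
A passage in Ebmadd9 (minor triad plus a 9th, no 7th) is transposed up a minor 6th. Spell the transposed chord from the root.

A minor 6th up from E♭ is C♭, so the new chord is C♭ minor added-ninth.
Root: C♭
Minor 3rd (3rd): E𝄫
Perfect 5th (5th): G♭
Major 9th (9th): D♭

C♭, E𝄫, G♭, D♭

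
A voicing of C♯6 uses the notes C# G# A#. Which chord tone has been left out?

The full C♯6 chord is C#, E#, G#, A#.
Comparing with the voicing, the major 3rd (3rd) — E# — is absent.

E#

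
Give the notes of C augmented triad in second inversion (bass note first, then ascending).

In root position, C augmented triad is C–E–G-sharp.
Second inversion puts the fifth (G-sharp) in the bass.

G-sharp, C, E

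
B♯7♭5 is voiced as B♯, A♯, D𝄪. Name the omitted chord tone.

B♯7♭5 = B♯, D𝄪, F♯, A♯. The voicing lacks the 5th (diminished 5th), F♯.

F♯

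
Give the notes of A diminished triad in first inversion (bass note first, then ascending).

A diminished triad = A–C–E-flat; first inversion → third (C) lowest.

C, E-flat, A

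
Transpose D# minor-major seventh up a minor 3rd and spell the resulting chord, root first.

F-sharp  A  C-sharp  E-sharp

Transposed root: D-sharp → F-sharp (minor 3rd up). So we spell F-sharp minor-major seventh:
F-sharp — root
A — minor 3rd
C-sharp — perfect 5th
E-sharp — major 7th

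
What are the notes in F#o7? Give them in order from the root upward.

F# – A – C – Eb

Root F#, quality diminished seventh:
- root: F#
- minor 3rd: A
- diminished 5th: C
- diminished 7th: Eb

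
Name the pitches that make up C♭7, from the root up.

C♭  E♭  G♭  B𝄫

C♭7 is a dominant seventh built on C♭.
root → C♭
3rd (major 3rd) → E♭
5th (perfect 5th) → G♭
7th (minor 7th) → B𝄫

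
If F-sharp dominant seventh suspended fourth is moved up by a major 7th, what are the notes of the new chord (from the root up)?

E-sharp  A-sharp  B-sharp  D-sharp

F-sharp up a major 7th → E-sharp. New chord: E-sharp dominant seventh suspended fourth.
E-sharp — root
A-sharp — perfect 4th
B-sharp — perfect 5th
D-sharp — minor 7th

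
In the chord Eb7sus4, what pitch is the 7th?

D♭

Eb7sus4 is built on E♭; its 7th is a minor 7th above the root.
A seventh above E uses the letter D, and the minor 7th above E♭ is D♭.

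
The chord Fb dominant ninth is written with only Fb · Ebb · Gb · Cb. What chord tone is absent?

Fb dominant ninth = Fb, Ab, Cb, Ebb, Gb. The voicing lacks the 3rd (major 3rd), Ab.

Ab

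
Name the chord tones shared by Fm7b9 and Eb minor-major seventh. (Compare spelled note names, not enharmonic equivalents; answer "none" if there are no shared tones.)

Eb Gb

Fm7b9 = F, Ab, C, Eb, Gb.
Eb minor-major seventh = Eb, Gb, Bb, D.
Shared: Eb, Gb.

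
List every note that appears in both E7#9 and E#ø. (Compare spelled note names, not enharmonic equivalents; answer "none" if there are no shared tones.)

E7#9 = E, G♯, B, D, F𝄪.
E#ø = E♯, G♯, B, D♯.
Shared: G♯, B.

G♯  B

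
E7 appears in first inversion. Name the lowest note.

G#

E7 in root position is E–G#–B–D.
First inversion places the third in the bass, which is G#.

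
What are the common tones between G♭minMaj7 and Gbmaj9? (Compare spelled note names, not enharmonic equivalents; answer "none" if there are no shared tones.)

Gb, Db, F

G♭minMaj7 = Gb, Bbb, Db, F.
Gbmaj9 = Gb, Bb, Db, F, Ab.
Shared: Gb, Db, F.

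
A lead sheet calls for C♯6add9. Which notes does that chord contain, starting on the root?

C#  E#  G#  A#  D#

C♯6add9: six-nine on C#.
C# — root
E# — major 3rd
G# — perfect 5th
A# — major 6th
D# — major 9th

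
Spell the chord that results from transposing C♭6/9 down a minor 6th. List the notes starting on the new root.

A minor 6th down from Cb is Eb, so the new chord is Eb six-nine.
- root: Eb
- major 3rd: G
- perfect 5th: Bb
- major 6th: C
- major 9th: F

Eb, G, Bb, C, F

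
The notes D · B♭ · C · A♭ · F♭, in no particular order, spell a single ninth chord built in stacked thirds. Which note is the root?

Arranged so that each adjacent pair is a third by letter name: B♭ – D – F♭ – A♭ – C.
The bottom of that stack, B♭, is the root (this is B♭ dominant ninth flat five).

B♭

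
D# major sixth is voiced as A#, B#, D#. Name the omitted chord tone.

F##

The full D# major sixth chord is D#, F##, A#, B#.
Comparing with the voicing, the major 3rd (3rd) — F## — is absent.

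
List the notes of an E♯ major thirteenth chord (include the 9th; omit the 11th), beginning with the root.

E-sharp – G-double-sharp – B-sharp – D-double-sharp – F-double-sharp – C-double-sharp

Root E-sharp, quality major thirteenth:
E-sharp — root
G-double-sharp — major 3rd
B-sharp — perfect 5th
D-double-sharp — major 7th
F-double-sharp — major 9th
C-double-sharp — major 13th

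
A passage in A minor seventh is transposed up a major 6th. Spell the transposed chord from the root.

F-sharp  A  C-sharp  E

A up a major 6th → F-sharp. New chord: F-sharp minor seventh.
Root: F-sharp
Minor 3rd (3rd): A
Perfect 5th (5th): C-sharp
Minor 7th (7th): E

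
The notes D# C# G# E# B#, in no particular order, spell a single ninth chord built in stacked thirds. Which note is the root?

Arranged so that each adjacent pair is a third by letter name: C# – E# – G# – B# – D#.
The bottom of that stack, C#, is the root (this is C# major ninth).

C#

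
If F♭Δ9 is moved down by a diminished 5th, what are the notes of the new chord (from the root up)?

F♭ down a diminished 5th → B♭. New chord: B♭ major ninth.
- root: B♭
- major 3rd: D
- perfect 5th: F
- major 7th: A
- major 9th: C

B♭, D, F, A, C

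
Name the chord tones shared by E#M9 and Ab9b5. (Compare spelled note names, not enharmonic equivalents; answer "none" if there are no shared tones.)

none

E#M9: E# G## B# D## F##
Ab9b5: Ab C Ebb Gb Bb
Common to both → none.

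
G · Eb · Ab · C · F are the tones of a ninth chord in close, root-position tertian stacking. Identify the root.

F

Arranged so that each adjacent pair is a third by letter name: F – Ab – C – Eb – G.
The bottom of that stack, F, is the root (this is F minor ninth).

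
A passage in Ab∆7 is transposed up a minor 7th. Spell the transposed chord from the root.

Gb, Bb, Db, F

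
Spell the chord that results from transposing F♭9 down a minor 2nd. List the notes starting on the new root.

Eb G Bb Db F

Fb down a minor 2nd → Eb. New chord: Eb dominant ninth.
root → Eb
3rd (major 3rd) → G
5th (perfect 5th) → Bb
7th (minor 7th) → Db
9th (major 9th) → F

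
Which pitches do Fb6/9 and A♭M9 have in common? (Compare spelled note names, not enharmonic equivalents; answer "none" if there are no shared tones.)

Fb6/9 = Fb, Ab, Cb, Db, Gb.
A♭M9 = Ab, C, Eb, G, Bb.
Shared: Ab.

Ab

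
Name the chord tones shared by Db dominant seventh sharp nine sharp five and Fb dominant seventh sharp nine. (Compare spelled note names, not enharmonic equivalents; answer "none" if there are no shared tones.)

Db dominant seventh sharp nine sharp five = D-flat, F, A, C-flat, E.
Fb dominant seventh sharp nine = F-flat, A-flat, C-flat, E-double-flat, G.
Shared: C-flat.

C-flat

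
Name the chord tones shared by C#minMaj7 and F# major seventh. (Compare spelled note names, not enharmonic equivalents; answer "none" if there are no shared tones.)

C#

C#minMaj7 = C#, E, G#, B#.
F# major seventh = F#, A#, C#, E#.
Shared: C#.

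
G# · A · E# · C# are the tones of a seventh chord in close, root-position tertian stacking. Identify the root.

Stacking in thirds gives A – C# – E# – G#, so A is the root — A augmented major seventh.

A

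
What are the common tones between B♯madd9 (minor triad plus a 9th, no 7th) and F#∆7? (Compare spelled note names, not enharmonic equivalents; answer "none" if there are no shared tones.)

none

B♯madd9 = B#, D#, F##, C##.
F#∆7 = F#, A#, C#, E#.
Shared: none.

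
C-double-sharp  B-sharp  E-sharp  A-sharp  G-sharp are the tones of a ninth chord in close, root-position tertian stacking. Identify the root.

A-sharp

Arranged so that each adjacent pair is a third by letter name: A-sharp – C-double-sharp – E-sharp – G-sharp – B-sharp.
The bottom of that stack, A-sharp, is the root (this is A-sharp dominant ninth).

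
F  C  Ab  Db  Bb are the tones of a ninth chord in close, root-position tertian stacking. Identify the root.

Arranged so that each adjacent pair is a third by letter name: Bb – Db – F – Ab – C.
The bottom of that stack, Bb, is the root (this is Bb minor ninth).

Bb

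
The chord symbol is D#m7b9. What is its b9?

E

Root of D#m7b9 = D#. The 9th is a minor 9th: D# up a minor 9th → E.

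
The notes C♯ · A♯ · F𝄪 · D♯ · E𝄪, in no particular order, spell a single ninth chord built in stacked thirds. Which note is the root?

Stacking in thirds gives D♯ – F𝄪 – A♯ – C♯ – E𝄪, so D♯ is the root — D♯ dominant seventh sharp nine.

D♯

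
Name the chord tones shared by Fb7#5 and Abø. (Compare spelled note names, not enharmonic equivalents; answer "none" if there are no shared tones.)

Fb7#5: Fb Ab C Ebb
Abø: Ab Cb Ebb Gb
Common to both → Ab, Ebb.

Ab, Ebb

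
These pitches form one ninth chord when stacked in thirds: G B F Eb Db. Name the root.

Eb

Arranged so that each adjacent pair is a third by letter name: Eb – G – B – Db – F.
The bottom of that stack, Eb, is the root (this is Eb dominant ninth sharp five).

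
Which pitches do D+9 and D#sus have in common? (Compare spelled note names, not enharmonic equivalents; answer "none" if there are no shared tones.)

D+9: D F♯ A♯ C E
D#sus: D♯ G♯ A♯
Common to both → A♯.

A♯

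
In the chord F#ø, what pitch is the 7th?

F#ø is built on F#; its 7th is a minor 7th above the root.
A seventh above F uses the letter E, and the minor 7th above F# is E.

E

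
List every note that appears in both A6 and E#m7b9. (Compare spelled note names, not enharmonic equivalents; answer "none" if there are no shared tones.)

A6: A C# E F#
E#m7b9: E# G# B# D# F#
Common to both → F#.

F#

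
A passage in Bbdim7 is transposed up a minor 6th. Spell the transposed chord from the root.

Gb, Bbb, Dbb, Fbb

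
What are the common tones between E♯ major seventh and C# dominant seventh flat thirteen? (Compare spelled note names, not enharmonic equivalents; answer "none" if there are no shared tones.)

E-sharp

E♯ major seventh: E-sharp G-double-sharp B-sharp D-double-sharp
C# dominant seventh flat thirteen: C-sharp E-sharp G-sharp B A
Common to both → E-sharp.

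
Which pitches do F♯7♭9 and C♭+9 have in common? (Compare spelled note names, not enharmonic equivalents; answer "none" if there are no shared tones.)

F♯7♭9: F♯ A♯ C♯ E G
C♭+9: C♭ E♭ G B𝄫 D♭
Common to both → G.

G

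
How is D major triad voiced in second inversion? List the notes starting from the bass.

In root position, D major triad is D–F♯–A.
Second inversion puts the fifth (A) in the bass.

A, D, F♯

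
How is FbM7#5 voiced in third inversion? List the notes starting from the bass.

Eb, Fb, Ab, C

In root position, FbM7#5 is Fb–Ab–C–Eb.
Third inversion puts the seventh (Eb) in the bass.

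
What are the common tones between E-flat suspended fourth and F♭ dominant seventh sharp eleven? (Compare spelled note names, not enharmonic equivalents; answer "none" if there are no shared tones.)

A-flat, B-flat

E-flat suspended fourth = E-flat, A-flat, B-flat.
F♭ dominant seventh sharp eleven = F-flat, A-flat, C-flat, E-double-flat, B-flat.
Shared: A-flat, B-flat.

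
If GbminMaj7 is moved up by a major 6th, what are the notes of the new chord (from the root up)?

Eb – Gb – Bb – D

Transposed root: Gb → Eb (major 6th up). So we spell Eb minor-major seventh:
root → Eb
3rd (minor 3rd) → Gb
5th (perfect 5th) → Bb
7th (major 7th) → D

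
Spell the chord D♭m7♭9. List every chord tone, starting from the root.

D♭m7♭9 is a minor seventh flat nine built on Db.
Db — root
Fb — minor 3rd
Ab — perfect 5th
Cb — minor 7th
Ebb — minor 9th

Db, Fb, Ab, Cb, Ebb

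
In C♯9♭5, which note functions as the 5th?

G

Root of C♯9♭5 = C#. The 5th is a diminished 5th: C# up a diminished 5th → G.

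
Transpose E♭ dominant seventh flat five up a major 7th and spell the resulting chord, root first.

D  F#  Ab  C

A major 7th up from Eb is D, so the new chord is D dominant seventh flat five.
root → D
3rd (major 3rd) → F#
5th (diminished 5th) → Ab
7th (minor 7th) → C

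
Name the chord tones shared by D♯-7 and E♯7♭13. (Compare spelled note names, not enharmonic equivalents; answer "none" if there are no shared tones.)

D♯-7 = D#, F#, A#, C#.
E♯7♭13 = E#, G##, B#, D#, C#.
Shared: D#, C#.

D#  C#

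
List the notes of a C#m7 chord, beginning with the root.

C#  E  G#  B

C#m7: minor seventh on C#.
Root: C#
Minor 3rd (3rd): E
Perfect 5th (5th): G#
Minor 7th (7th): B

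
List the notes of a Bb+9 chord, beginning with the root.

Bb – D – F# – Ab – C

Bb+9 is a dominant ninth sharp five built on Bb.
Bb — root
D — major 3rd
F# — augmented 5th
Ab — minor 7th
C — major 9th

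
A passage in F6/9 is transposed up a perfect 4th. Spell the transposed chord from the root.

Bb  D  F  G  C

Transposed root: F → Bb (perfect 4th up). So we spell Bb six-nine:
Bb — root
D — major 3rd
F — perfect 5th
G — major 6th
C — major 9th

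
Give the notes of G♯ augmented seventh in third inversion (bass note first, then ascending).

F#, G#, B#, D##

In root position, G♯ augmented seventh is G#–B#–D##–F#.
Third inversion puts the seventh (F#) in the bass.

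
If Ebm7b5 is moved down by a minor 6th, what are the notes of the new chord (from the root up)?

G  B♭  D♭  F

E♭ down a minor 6th → G. New chord: G half-diminished seventh.
Root: G
Minor 3rd (3rd): B♭
Diminished 5th (5th): D♭
Minor 7th (7th): F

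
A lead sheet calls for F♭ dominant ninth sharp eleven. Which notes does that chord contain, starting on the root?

F♭ dominant ninth sharp eleven: dominant ninth sharp eleven on Fb.
- root: Fb
- major 3rd: Ab
- perfect 5th: Cb
- minor 7th: Ebb
- major 9th: Gb
- augmented 11th: Bb

Fb Ab Cb Ebb Gb Bb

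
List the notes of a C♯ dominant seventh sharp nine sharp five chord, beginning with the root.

C♯ dominant seventh sharp nine sharp five: dominant seventh sharp nine sharp five on C-sharp.
- root: C-sharp
- major 3rd: E-sharp
- augmented 5th: G-double-sharp
- minor 7th: B
- augmented 9th: D-double-sharp

C-sharp  E-sharp  G-double-sharp  B  D-double-sharp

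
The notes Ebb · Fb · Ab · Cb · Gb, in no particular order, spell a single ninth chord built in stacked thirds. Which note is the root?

Stacking in thirds gives Fb – Ab – Cb – Ebb – Gb, so Fb is the root — Fb dominant ninth.

Fb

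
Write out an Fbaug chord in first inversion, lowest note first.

In root position, Fbaug is Fb–Ab–C.
First inversion puts the third (Ab) in the bass.

Ab – C – Fb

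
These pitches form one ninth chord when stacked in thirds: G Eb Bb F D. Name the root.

Arranged so that each adjacent pair is a third by letter name: Eb – G – Bb – D – F.
The bottom of that stack, Eb, is the root (this is Eb major ninth).

Eb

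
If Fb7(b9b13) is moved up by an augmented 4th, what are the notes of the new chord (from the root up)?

Bb D F Ab Cb Gb

An augmented 4th up from Fb is Bb, so the new chord is Bb dominant seventh flat nine flat thirteen.
Bb — root
D — major 3rd
F — perfect 5th
Ab — minor 7th
Cb — minor 9th
Gb — minor 13th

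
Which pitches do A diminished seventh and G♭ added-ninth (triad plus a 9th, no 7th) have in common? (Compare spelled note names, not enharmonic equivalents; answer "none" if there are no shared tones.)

A diminished seventh = A, C, E-flat, G-flat.
G♭ added-ninth = G-flat, B-flat, D-flat, A-flat.
Shared: G-flat.

G-flat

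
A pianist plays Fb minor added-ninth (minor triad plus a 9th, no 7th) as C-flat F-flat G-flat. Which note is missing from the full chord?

A-double-flat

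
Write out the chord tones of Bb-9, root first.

Bb Db F Ab C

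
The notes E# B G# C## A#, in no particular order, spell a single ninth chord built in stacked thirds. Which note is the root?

Stacking in thirds gives A# – C## – E# – G# – B, so A# is the root — A# dominant seventh flat nine.

A#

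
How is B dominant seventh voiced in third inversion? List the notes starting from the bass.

A, B, D-sharp, F-sharp

B dominant seventh = B–D-sharp–F-sharp–A; third inversion → seventh (A) lowest.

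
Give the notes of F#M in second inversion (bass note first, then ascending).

C♯, F♯, A♯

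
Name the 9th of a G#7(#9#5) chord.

G#7(#9#5) is built on G#; its 9th is an augmented 9th above the root.
A second above G uses the letter A, and the augmented 9th above G# is A##.

A##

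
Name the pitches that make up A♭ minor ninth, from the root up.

Ab  Cb  Eb  Gb  Bb

A♭ minor ninth: minor ninth on Ab.
root → Ab
3rd (minor 3rd) → Cb
5th (perfect 5th) → Eb
7th (minor 7th) → Gb
9th (major 9th) → Bb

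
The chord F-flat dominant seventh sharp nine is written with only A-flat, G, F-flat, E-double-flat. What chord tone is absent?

C-flat

The full F-flat dominant seventh sharp nine chord is F-flat, A-flat, C-flat, E-double-flat, G.
Comparing with the voicing, the perfect 5th (5th) — C-flat — is absent.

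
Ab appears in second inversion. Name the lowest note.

Eb

Ab = Ab–C–Eb. Second inversion → fifth in the bass = Eb.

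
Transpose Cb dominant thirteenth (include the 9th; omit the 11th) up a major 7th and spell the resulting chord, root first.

Bb  D  F  Ab  C  G

Cb up a major 7th → Bb. New chord: Bb dominant thirteenth.
Root: Bb
Major 3rd (3rd): D
Perfect 5th (5th): F
Minor 7th (7th): Ab
Major 9th (9th): C
Major 13th (13th): G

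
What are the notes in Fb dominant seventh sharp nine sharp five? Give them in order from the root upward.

F-flat, A-flat, C, E-double-flat, G

Fb dominant seventh sharp nine sharp five is a dominant seventh sharp nine sharp five built on F-flat.
root → F-flat
3rd (major 3rd) → A-flat
5th (augmented 5th) → C
7th (minor 7th) → E-double-flat
9th (augmented 9th) → G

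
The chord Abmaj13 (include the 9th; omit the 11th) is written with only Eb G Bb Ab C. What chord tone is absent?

The full Abmaj13 chord is Ab, C, Eb, G, Bb, F.
Comparing with the voicing, the major 13th (13th) — F — is absent.

F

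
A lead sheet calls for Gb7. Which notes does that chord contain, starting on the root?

G♭ B♭ D♭ F♭

Root G♭, quality dominant seventh:
- root: G♭
- major 3rd: B♭
- perfect 5th: D♭
- minor 7th: F♭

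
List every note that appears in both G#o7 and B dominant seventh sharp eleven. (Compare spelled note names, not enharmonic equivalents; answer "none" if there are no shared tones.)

B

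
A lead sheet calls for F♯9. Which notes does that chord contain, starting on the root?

F♯9: dominant ninth on F#.
root → F#
3rd (major 3rd) → A#
5th (perfect 5th) → C#
7th (minor 7th) → E
9th (major 9th) → G#

F#, A#, C#, E, G#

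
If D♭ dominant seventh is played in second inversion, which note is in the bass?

A♭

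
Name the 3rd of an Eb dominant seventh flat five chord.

Eb dominant seventh flat five is built on E-flat; its 3rd is a major 3rd above the root.
A third above E uses the letter G, and the major 3rd above E-flat is G.

G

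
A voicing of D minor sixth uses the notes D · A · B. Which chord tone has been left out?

F

The full D minor sixth chord is D, F, A, B.
Comparing with the voicing, the minor 3rd (3rd) — F — is absent.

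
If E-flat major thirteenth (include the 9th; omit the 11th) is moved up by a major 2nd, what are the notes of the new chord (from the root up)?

F – A – C – E – G – D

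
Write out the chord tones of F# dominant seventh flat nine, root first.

Root F-sharp, quality dominant seventh flat nine:
Root: F-sharp
Major 3rd (3rd): A-sharp
Perfect 5th (5th): C-sharp
Minor 7th (7th): E
Minor 9th (9th): G

F-sharp  A-sharp  C-sharp  E  G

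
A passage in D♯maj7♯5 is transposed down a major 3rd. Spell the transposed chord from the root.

B  D#  F##  A#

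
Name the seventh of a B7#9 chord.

B7#9 is built on B; its 7th is a minor 7th above the root.
A seventh above B uses the letter A, and the minor 7th above B is A.

A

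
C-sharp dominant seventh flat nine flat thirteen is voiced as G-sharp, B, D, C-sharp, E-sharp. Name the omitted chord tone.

A

The full C-sharp dominant seventh flat nine flat thirteen chord is C-sharp, E-sharp, G-sharp, B, D, A.
Comparing with the voicing, the minor 13th (13th) — A — is absent.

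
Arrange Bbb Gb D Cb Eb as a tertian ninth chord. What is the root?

Arranged so that each adjacent pair is a third by letter name: Cb – Eb – Gb – Bbb – D.
The bottom of that stack, Cb, is the root (this is Cb dominant seventh sharp nine).

Cb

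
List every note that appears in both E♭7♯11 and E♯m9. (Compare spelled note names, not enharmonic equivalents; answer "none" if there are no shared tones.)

E♭7♯11 = E♭, G, B♭, D♭, A.
E♯m9 = E♯, G♯, B♯, D♯, F𝄪.
Shared: none.

none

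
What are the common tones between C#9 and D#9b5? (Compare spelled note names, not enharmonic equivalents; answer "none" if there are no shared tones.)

C#9 = C♯, E♯, G♯, B, D♯.
D#9b5 = D♯, F𝄪, A, C♯, E♯.
Shared: C♯, E♯, D♯.

C♯, E♯, D♯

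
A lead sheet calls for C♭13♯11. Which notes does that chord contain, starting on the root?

C♭ E♭ G♭ B𝄫 D♭ F A♭

C♭13♯11 is a dominant thirteenth sharp eleven built on C♭.
- root: C♭
- major 3rd: E♭
- perfect 5th: G♭
- minor 7th: B𝄫
- major 9th: D♭
- augmented 11th: F
- major 13th: A♭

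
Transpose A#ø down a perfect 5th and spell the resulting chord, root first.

D# – F# – A – C#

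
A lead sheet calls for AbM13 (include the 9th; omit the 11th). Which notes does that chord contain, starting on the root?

Ab C Eb G Bb F

Root Ab, quality major thirteenth:
- root: Ab
- major 3rd: C
- perfect 5th: Eb
- major 7th: G
- major 9th: Bb
- major 13th: F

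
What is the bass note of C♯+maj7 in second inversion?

G##

C♯+maj7 = C#–E#–G##–B#. Second inversion → fifth in the bass = G##.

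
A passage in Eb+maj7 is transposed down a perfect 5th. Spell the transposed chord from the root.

Ab – C – E – G

A perfect 5th down from Eb is Ab, so the new chord is Ab augmented major seventh.
- root: Ab
- major 3rd: C
- augmented 5th: E
- major 7th: G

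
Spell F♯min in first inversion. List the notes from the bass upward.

A  C#  F#

F♯min = F#–A–C#; first inversion → third (A) lowest.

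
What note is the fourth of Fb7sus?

Bbb

Fb7sus is built on Fb; its 4th is a perfect 4th above the root.
A fourth above F uses the letter B, and the perfect 4th above Fb is Bbb.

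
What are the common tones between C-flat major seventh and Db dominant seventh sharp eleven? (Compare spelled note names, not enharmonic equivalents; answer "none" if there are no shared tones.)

C-flat

C-flat major seventh: C-flat E-flat G-flat B-flat
Db dominant seventh sharp eleven: D-flat F A-flat C-flat G
Common to both → C-flat.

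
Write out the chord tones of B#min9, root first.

B♯, D♯, F𝄪, A♯, C𝄪

B#min9: minor ninth on B♯.
root → B♯
3rd (minor 3rd) → D♯
5th (perfect 5th) → F𝄪
7th (minor 7th) → A♯
9th (major 9th) → C𝄪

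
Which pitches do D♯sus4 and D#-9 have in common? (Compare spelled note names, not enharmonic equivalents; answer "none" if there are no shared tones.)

D#, A#

D♯sus4 = D#, G#, A#.
D#-9 = D#, F#, A#, C#, E#.
Shared: D#, A#.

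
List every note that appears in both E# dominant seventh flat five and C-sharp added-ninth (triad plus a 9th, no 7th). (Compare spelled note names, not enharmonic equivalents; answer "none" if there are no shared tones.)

E# dominant seventh flat five = E-sharp, G-double-sharp, B, D-sharp.
C-sharp added-ninth = C-sharp, E-sharp, G-sharp, D-sharp.
Shared: E-sharp, D-sharp.

E-sharp D-sharp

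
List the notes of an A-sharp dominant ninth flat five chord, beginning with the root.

Root A-sharp, quality dominant ninth flat five:
A-sharp — root
C-double-sharp — major 3rd
E — diminished 5th
G-sharp — minor 7th
B-sharp — major 9th

A-sharp, C-double-sharp, E, G-sharp, B-sharp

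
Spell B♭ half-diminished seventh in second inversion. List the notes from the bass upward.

F♭ – A♭ – B♭ – D♭

In root position, B♭ half-diminished seventh is B♭–D♭–F♭–A♭.
Second inversion puts the fifth (F♭) in the bass.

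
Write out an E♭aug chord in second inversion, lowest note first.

E♭aug = Eb–G–B; second inversion → fifth (B) lowest.

B  Eb  G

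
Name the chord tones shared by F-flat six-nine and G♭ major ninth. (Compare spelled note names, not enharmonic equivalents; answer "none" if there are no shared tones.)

A-flat  D-flat  G-flat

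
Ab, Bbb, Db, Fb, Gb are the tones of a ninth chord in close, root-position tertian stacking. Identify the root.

Gb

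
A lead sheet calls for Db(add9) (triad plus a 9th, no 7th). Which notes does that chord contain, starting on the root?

Db(add9) is an added-ninth built on Db.
root → Db
3rd (major 3rd) → F
5th (perfect 5th) → Ab
9th (major 9th) → Eb

Db F Ab Eb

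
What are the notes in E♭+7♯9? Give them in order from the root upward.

Eb, G, B, Db, F#

Root Eb, quality dominant seventh sharp nine sharp five:
Eb — root
G — major 3rd
B — augmented 5th
Db — minor 7th
F# — augmented 9th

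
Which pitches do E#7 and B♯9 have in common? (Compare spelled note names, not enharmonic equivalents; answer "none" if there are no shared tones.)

B♯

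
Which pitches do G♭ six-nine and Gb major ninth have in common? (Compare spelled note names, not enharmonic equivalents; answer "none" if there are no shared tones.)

G♭ six-nine = G-flat, B-flat, D-flat, E-flat, A-flat.
Gb major ninth = G-flat, B-flat, D-flat, F, A-flat.
Shared: G-flat, B-flat, D-flat, A-flat.

G-flat – B-flat – D-flat – A-flat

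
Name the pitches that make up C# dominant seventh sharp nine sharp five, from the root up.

C-sharp – E-sharp – G-double-sharp – B – D-double-sharp

C# dominant seventh sharp nine sharp five is a dominant seventh sharp nine sharp five built on C-sharp.
root → C-sharp
3rd (major 3rd) → E-sharp
5th (augmented 5th) → G-double-sharp
7th (minor 7th) → B
9th (augmented 9th) → D-double-sharp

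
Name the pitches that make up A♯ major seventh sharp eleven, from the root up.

A♯ C𝄪 E♯ G𝄪 D𝄪

Root A♯, quality major seventh sharp eleven:
A♯ — root
C𝄪 — major 3rd
E♯ — perfect 5th
G𝄪 — major 7th
D𝄪 — augmented 11th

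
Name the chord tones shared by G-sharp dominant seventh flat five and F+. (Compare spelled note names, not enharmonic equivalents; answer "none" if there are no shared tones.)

none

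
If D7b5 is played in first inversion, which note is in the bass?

D7b5 = D–F♯–A♭–C. First inversion → third in the bass = F♯.

F♯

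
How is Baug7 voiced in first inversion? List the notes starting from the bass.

D# F## A B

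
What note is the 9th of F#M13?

G♯

F#M13 is built on F♯; its 9th is a major 9th above the root.
A second above F uses the letter G, and the major 9th above F♯ is G♯.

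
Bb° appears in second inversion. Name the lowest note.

Fb

Bb° in root position is Bb–Db–Fb.
Second inversion places the fifth in the bass, which is Fb.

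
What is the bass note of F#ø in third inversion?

F#ø = F♯–A–C–E. Third inversion → seventh in the bass = E.

E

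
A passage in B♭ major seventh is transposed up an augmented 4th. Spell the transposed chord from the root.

E, G-sharp, B, D-sharp

An augmented 4th up from B-flat is E, so the new chord is E major seventh.
Root: E
Major 3rd (3rd): G-sharp
Perfect 5th (5th): B
Major 7th (7th): D-sharp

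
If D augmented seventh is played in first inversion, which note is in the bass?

D augmented seventh = D–F-sharp–A-sharp–C. First inversion → third in the bass = F-sharp.

F-sharp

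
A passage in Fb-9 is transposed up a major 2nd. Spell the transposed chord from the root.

G♭ – B𝄫 – D♭ – F♭ – A♭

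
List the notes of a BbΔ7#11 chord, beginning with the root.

Bb D F A E

BbΔ7#11 is a major seventh sharp eleven built on Bb.
root → Bb
3rd (major 3rd) → D
5th (perfect 5th) → F
7th (major 7th) → A
11th (augmented 11th) → E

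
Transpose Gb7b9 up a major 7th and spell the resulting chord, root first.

F – A – C – E♭ – G♭

G♭ up a major 7th → F. New chord: F dominant seventh flat nine.
- root: F
- major 3rd: A
- perfect 5th: C
- minor 7th: E♭
- minor 9th: G♭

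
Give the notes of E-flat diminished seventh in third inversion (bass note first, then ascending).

D-double-flat E-flat G-flat B-double-flat

E-flat diminished seventh = E-flat–G-flat–B-double-flat–D-double-flat; third inversion → seventh (D-double-flat) lowest.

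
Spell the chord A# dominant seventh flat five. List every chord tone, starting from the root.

Root A-sharp, quality dominant seventh flat five:
root → A-sharp
3rd (major 3rd) → C-double-sharp
5th (diminished 5th) → E
7th (minor 7th) → G-sharp

A-sharp C-double-sharp E G-sharp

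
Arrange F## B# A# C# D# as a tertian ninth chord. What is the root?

B#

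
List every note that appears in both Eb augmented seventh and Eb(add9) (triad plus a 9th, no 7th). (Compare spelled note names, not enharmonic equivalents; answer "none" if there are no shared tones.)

Eb  G

Eb augmented seventh: Eb G B Db
Eb(add9): Eb G Bb F
Common to both → Eb, G.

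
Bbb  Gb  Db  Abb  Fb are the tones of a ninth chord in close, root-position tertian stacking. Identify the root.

Arranged so that each adjacent pair is a third by letter name: Gb – Bbb – Db – Fb – Abb.
The bottom of that stack, Gb, is the root (this is Gb minor seventh flat nine).

Gb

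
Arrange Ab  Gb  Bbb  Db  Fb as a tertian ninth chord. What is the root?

Gb

Arranged so that each adjacent pair is a third by letter name: Gb – Bbb – Db – Fb – Ab.
The bottom of that stack, Gb, is the root (this is Gb minor ninth).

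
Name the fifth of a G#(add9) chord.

D#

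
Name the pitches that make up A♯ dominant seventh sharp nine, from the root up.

Root A♯, quality dominant seventh sharp nine:
- root: A♯
- major 3rd: C𝄪
- perfect 5th: E♯
- minor 7th: G♯
- augmented 9th: B𝄪

A♯, C𝄪, E♯, G♯, B𝄪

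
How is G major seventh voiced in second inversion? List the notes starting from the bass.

In root position, G major seventh is G–B–D–F-sharp.
Second inversion puts the fifth (D) in the bass.

D  F-sharp  G  B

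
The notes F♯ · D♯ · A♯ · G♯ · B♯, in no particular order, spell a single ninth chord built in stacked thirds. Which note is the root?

G♯

Arranged so that each adjacent pair is a third by letter name: G♯ – B♯ – D♯ – F♯ – A♯.
The bottom of that stack, G♯, is the root (this is G♯ dominant ninth).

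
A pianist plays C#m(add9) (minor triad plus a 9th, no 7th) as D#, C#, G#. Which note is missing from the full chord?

E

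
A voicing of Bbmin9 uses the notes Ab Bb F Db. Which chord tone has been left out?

C

Bbmin9 = Bb, Db, F, Ab, C. The voicing lacks the 9th (major 9th), C.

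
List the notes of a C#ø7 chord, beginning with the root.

C#  E  G  B

C#ø7: half-diminished seventh on C#.
C# — root
E — minor 3rd
G — diminished 5th
B — minor 7th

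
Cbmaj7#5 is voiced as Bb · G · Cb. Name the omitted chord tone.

Eb

Cbmaj7#5 = Cb, Eb, G, Bb. The voicing lacks the 3rd (major 3rd), Eb.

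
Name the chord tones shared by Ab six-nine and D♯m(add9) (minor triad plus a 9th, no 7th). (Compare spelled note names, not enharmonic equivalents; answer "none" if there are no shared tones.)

none

Ab six-nine: Ab C Eb F Bb
D♯m(add9): D# F# A# E#
Common to both → none.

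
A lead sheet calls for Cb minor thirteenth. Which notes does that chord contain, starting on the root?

Cb minor thirteenth: minor thirteenth on Cb.
Cb — root
Ebb — minor 3rd
Gb — perfect 5th
Bbb — minor 7th
Db — major 9th
Fb — perfect 11th
Ab — major 13th

Cb, Ebb, Gb, Bbb, Db, Fb, Ab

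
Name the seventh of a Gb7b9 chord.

Fb

Gb7b9 is built on Gb; its 7th is a minor 7th above the root.
A seventh above G uses the letter F, and the minor 7th above Gb is Fb.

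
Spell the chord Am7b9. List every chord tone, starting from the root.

A, C, E, G, Bb

Am7b9: minor seventh flat nine on A.
Root: A
Minor 3rd (3rd): C
Perfect 5th (5th): E
Minor 7th (7th): G
Minor 9th (9th): Bb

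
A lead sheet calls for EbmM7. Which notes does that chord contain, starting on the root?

Eb  Gb  Bb  D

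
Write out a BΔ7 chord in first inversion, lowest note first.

D# – F# – A# – B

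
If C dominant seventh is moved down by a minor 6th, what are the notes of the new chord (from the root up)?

A minor 6th down from C is E, so the new chord is E dominant seventh.
root → E
3rd (major 3rd) → G-sharp
5th (perfect 5th) → B
7th (minor 7th) → D

E  G-sharp  B  D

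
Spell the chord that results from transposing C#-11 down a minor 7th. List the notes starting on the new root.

A minor 7th down from C# is D#, so the new chord is D# minor eleventh.
D# — root
F# — minor 3rd
A# — perfect 5th
C# — minor 7th
E# — major 9th
G# — perfect 11th

D#, F#, A#, C#, E#, G#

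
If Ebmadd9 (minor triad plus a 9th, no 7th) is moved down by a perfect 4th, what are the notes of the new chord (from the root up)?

Transposed root: Eb → Bb (perfect 4th down). So we spell Bb minor added-ninth:
Bb — root
Db — minor 3rd
F — perfect 5th
C — major 9th

Bb  Db  F  C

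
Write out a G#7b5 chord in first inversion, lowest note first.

B#, D, F#, G#

In root position, G#7b5 is G#–B#–D–F#.
First inversion puts the third (B#) in the bass.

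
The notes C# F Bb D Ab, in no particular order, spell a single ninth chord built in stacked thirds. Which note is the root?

Stacking in thirds gives Bb – D – F – Ab – C#, so Bb is the root — Bb dominant seventh sharp nine.

Bb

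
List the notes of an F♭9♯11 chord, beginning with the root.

F♭, A♭, C♭, E𝄫, G♭, B♭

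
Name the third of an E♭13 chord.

G

E♭13 is built on Eb; its 3rd is a major 3rd above the root.
A third above E uses the letter G, and the major 3rd above Eb is G.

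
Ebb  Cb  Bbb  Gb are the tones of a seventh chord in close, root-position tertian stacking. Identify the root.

Cb

Arranged so that each adjacent pair is a third by letter name: Cb – Ebb – Gb – Bbb.
The bottom of that stack, Cb, is the root (this is Cb minor seventh).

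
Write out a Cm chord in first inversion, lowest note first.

In root position, Cm is C–Eb–G.
First inversion puts the third (Eb) in the bass.

Eb G C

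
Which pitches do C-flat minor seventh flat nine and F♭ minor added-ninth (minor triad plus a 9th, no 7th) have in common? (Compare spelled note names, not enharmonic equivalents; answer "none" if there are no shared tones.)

C-flat – G-flat

C-flat minor seventh flat nine: C-flat E-double-flat G-flat B-double-flat D-double-flat
F♭ minor added-ninth: F-flat A-double-flat C-flat G-flat
Common to both → C-flat, G-flat.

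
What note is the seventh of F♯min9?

E

Root of F♯min9 = F#. The 7th is a minor 7th: F# up a minor 7th → E.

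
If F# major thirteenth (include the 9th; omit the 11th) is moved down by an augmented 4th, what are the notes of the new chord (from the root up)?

F# down an augmented 4th → C. New chord: C major thirteenth.
C — root
E — major 3rd
G — perfect 5th
B — major 7th
D — major 9th
A — major 13th

C – E – G – B – D – A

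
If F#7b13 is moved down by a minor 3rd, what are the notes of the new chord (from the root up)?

D♯, F𝄪, A♯, C♯, B

A minor 3rd down from F♯ is D♯, so the new chord is D♯ dominant seventh flat thirteen.
D♯ — root
F𝄪 — major 3rd
A♯ — perfect 5th
C♯ — minor 7th
B — minor 13th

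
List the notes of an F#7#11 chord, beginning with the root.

F#  A#  C#  E  B#

F#7#11 is a dominant seventh sharp eleven built on F#.
- root: F#
- major 3rd: A#
- perfect 5th: C#
- minor 7th: E
- augmented 11th: B#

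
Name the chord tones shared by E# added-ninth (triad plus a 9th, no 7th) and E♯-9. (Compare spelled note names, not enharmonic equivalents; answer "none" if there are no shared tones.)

E♯, B♯, F𝄪

E# added-ninth = E♯, G𝄪, B♯, F𝄪.
E♯-9 = E♯, G♯, B♯, D♯, F𝄪.
Shared: E♯, B♯, F𝄪.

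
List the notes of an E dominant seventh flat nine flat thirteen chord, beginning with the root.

E dominant seventh flat nine flat thirteen: dominant seventh flat nine flat thirteen on E.
E — root
G-sharp — major 3rd
B — perfect 5th
D — minor 7th
F — minor 9th
C — minor 13th

E – G-sharp – B – D – F – C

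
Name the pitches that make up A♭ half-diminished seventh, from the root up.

Ab, Cb, Ebb, Gb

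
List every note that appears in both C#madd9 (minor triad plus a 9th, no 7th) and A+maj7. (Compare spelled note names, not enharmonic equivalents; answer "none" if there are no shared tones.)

C#, G#

C#madd9: C# E G# D#
A+maj7: A C# E# G#
Common to both → C#, G#.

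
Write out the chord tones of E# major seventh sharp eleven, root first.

E-sharp, G-double-sharp, B-sharp, D-double-sharp, A-double-sharp

Root E-sharp, quality major seventh sharp eleven:
root → E-sharp
3rd (major 3rd) → G-double-sharp
5th (perfect 5th) → B-sharp
7th (major 7th) → D-double-sharp
11th (augmented 11th) → A-double-sharp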